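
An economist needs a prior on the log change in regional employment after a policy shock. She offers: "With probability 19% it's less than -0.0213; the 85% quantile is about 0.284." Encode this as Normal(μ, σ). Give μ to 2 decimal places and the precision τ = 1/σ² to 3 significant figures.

For Normal(μ,σ), the p-quantile is μ + z_p·σ. Here z_{0.19} = -0.8779, z_{0.85} = 1.036.
So -0.0213 = μ − 0.8779σ and 0.284 = μ + 1.036σ.
Subtracting: σ = (0.284 − -0.0213)/(1.036 − (-0.8779)) = 0.16.
Then μ = -0.0213 − (-0.8779)·0.16 = 0.12.
Precision τ = 1/σ² = 1/0.1595² = 39.3.

μ = 0.12, τ = 39.3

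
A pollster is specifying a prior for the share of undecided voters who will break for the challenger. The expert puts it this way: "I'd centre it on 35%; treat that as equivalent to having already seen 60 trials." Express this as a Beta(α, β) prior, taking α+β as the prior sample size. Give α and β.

α = 21, β = 39

Under the effective-sample-size interpretation, Beta(α, β) has prior mean α/(α+β) and prior sample size α+β.
So α+β = 60 and α/(α+β) = 0.35, giving α = 0.35·60 = 21 and β = 60 − 21 = 39.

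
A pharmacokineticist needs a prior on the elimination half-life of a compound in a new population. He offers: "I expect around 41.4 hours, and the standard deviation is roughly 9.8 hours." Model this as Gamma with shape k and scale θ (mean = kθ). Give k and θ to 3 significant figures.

k ≈ 17.8, θ ≈ 2.32

For Gamma(k, scale θ): mean = kθ, variance = kθ², so CV = 1/√k.
CV = SD/mean = 9.8/41.4 = 0.2367, hence k = 1/CV² = 17.8.
Then θ = mean/k = 41.4/17.8 = 2.32.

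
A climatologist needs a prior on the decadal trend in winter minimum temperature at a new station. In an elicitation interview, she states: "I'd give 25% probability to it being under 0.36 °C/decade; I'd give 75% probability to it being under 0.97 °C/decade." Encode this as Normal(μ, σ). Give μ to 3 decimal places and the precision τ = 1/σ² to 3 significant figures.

The p-quantile of Normal(μ,σ) is μ + z_p·σ, with z_{0.25} = -0.6745 and z_{0.75} = 0.6745.
Eliminate σ: μ = (z₂·x₁ − z₁·x₂)/(z₂ − z₁) = (0.6745·0.36 − (-0.6745)·0.97)/1.349 = 0.665.
Then σ = (x₂ − x₁)/(z₂ − z₁) = (0.97 − 0.36)/1.349 = 0.452.
Precision τ = 1/σ² = 1/0.4522² = 4.89.

μ = 0.665, τ = 4.89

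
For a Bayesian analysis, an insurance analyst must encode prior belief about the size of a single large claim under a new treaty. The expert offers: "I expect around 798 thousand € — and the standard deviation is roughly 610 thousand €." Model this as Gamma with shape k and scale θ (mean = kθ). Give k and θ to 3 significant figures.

k ≈ 1.71, θ ≈ 466

For Gamma(k, scale θ): mean = kθ, variance = kθ², so CV = 1/√k.
CV = SD/mean = 610/798 = 0.7644, hence k = 1/CV² = 1.71.
Then θ = mean/k = 798/1.71 = 466.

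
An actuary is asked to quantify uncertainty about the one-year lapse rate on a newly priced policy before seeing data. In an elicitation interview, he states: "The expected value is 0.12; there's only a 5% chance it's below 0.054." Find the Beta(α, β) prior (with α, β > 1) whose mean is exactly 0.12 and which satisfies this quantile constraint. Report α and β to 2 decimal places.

α ≈ 5.85, β ≈ 42.88

With mean 0.12 fixed, write α = 0.12s, β = 0.88s where s = α+β.
Need P(θ < 0.054) = 0.05 under Beta(0.12s, 0.88s). Normal approximation: (q−m)/√(m(1−m)/s) ≈ z_{0.05} = -1.64, so s ≈ 0.12·0.88·(-1.64)²/(0.054−0.12)² = 65.6.
At s = 65.6: P(θ<0.054) ≈ 0.026. Adjusting to match 0.05 gives s ≈ 48.72.
So α = 0.12·48.72 ≈ 5.85, β = 0.88·48.72 ≈ 42.88.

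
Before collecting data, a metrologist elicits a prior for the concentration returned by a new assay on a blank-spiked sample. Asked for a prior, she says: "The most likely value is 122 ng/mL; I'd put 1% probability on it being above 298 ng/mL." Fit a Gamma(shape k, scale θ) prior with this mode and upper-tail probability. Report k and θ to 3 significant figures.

k ≈ 6.91, θ ≈ 20.6

Gamma(k,θ) with k>1 has mode (k−1)θ, so θ = 122/(k−1).
Need P(X < 298) = 0.99 with θ tied to k this way. Start at k = 2, θ = 122: P(X<298) ≈ 0.701.
Too low — raise k to concentrate. Iterating converges to k ≈ 6.91.
Then θ = 122/(6.91−1) ≈ 20.6.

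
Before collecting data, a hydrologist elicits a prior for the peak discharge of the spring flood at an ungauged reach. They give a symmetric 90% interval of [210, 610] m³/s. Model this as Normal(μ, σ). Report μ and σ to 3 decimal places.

A symmetric 90% interval runs μ ± z·σ with z = 1.645.
Half-width = 200, so σ = 200/1.645 = 121.591.
μ is the interval midpoint, 410.000.

μ = 410.000, σ = 121.591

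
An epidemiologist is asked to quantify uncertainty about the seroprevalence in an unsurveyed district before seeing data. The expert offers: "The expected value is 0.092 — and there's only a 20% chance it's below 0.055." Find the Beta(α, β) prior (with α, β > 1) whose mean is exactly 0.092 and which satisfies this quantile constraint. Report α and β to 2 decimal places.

α ≈ 4.10, β ≈ 40.50

With mean 0.092 fixed, write α = 0.092s, β = 0.908s where s = α+β.
Need P(θ < 0.055) = 0.2 under Beta(0.092s, 0.908s). Normal approximation: (q−m)/√(m(1−m)/s) ≈ z_{0.2} = -0.842, so s ≈ 0.092·0.908·(-0.842)²/(0.055−0.092)² = 43.2.
At s = 43.2: P(θ<0.055) ≈ 0.205. Adjusting to match 0.2 gives s ≈ 44.60.
So α = 0.092·44.60 ≈ 4.10, β = 0.908·44.60 ≈ 40.50.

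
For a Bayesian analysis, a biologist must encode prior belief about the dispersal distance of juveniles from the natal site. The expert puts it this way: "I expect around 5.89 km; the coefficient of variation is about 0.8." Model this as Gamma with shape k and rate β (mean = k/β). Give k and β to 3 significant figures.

For Gamma(k, rate β): mean = k/β, variance = k/β², so CV = 1/√k.
CV = 0.8, hence k = 1/CV² = 1.56.
Then β = k/mean = 1.56/5.89 = 0.265.

k ≈ 1.56, β ≈ 0.265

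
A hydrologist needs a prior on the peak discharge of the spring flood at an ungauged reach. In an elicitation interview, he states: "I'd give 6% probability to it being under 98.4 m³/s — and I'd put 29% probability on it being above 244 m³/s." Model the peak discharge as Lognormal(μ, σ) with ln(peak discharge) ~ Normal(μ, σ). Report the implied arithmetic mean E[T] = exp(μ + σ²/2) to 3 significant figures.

E[T] ≈ 211 m³/s

If T ~ Lognormal(μ,σ) then ln T ~ Normal(μ,σ), so the p-quantile of ln T is μ + z_p·σ.
ln(98.4) = 4.589 and ln(244) = 5.497; z_{0.06} = -1.555, z_{0.71} = 0.5534.
σ = (5.497 − 4.589)/(0.5534 − (-1.555)) = 0.431.
μ = 4.589 − (-1.555)·0.431 = 5.259.
E[T] = exp(μ + σ²/2) = exp(5.259 + 0.0928) = 211 m³/s.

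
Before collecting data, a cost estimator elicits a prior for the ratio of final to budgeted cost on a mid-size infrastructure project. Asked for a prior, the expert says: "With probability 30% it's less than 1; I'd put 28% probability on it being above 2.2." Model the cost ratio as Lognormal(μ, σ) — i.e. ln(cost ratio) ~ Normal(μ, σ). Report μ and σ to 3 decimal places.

If T ~ Lognormal(μ,σ) then ln T ~ Normal(μ,σ), so the p-quantile of ln T is μ + z_p·σ.
ln(1) = 0 and ln(2.2) = 0.7885; z_{0.3} = -0.5244, z_{0.72} = 0.5828.
σ = (0.7885 − 0)/(0.5828 − (-0.5244)) = 0.712.
μ = 0 − (-0.5244)·0.712 = 0.373.

μ ≈ 0.373, σ ≈ 0.712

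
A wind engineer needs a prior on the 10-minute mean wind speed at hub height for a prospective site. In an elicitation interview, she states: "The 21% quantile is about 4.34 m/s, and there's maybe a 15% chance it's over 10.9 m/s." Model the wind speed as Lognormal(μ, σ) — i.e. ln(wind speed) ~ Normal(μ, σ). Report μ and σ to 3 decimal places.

If T ~ Lognormal(μ,σ) then ln T ~ Normal(μ,σ), so the p-quantile of ln T is μ + z_p·σ.
ln(4.34) = 1.468 and ln(10.9) = 2.389; z_{0.21} = -0.8064, z_{0.85} = 1.036.
σ = (2.389 − 1.468)/(1.036 − (-0.8064)) = 0.500.
μ = 1.468 − (-0.8064)·0.500 = 1.871.

μ ≈ 1.871, σ ≈ 0.500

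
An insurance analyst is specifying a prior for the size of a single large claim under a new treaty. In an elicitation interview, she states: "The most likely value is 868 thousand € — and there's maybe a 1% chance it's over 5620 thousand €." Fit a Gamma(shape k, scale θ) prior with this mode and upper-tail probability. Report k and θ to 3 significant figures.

Gamma(k,θ) with k>1 has mode (k−1)θ, so θ = 868/(k−1).
Need P(X < 5620) = 0.99 with θ tied to k this way. Start at k = 2, θ = 868: P(X<5620) ≈ 0.988.
Too low — raise k to concentrate. Iterating converges to k ≈ 2.04.
Then θ = 868/(2.04−1) ≈ 838.

k ≈ 2.04, θ ≈ 838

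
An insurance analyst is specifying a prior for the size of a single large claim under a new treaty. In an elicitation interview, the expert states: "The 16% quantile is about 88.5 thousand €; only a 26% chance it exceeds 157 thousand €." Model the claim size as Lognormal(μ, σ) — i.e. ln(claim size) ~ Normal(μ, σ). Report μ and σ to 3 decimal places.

If T ~ Lognormal(μ,σ) then ln T ~ Normal(μ,σ), so the p-quantile of ln T is μ + z_p·σ.
ln(88.5) = 4.483 and ln(157) = 5.056; z_{0.16} = -0.9945, z_{0.74} = 0.6433.
σ = (5.056 − 4.483)/(0.6433 − (-0.9945)) = 0.350.
μ = 4.483 − (-0.9945)·0.350 = 4.831.

μ ≈ 4.831, σ ≈ 0.350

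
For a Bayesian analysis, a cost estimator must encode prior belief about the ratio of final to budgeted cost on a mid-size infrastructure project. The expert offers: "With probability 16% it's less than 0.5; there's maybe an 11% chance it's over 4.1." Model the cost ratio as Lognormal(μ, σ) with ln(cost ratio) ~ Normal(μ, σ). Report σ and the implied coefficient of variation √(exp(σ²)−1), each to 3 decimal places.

If T ~ Lognormal(μ,σ) then ln T ~ Normal(μ,σ), so the p-quantile of ln T is μ + z_p·σ.
ln(0.5) = -0.6931 and ln(4.1) = 1.411; z_{0.16} = -0.9945, z_{0.89} = 1.227.
σ = (1.411 − -0.6931)/(1.227 − (-0.9945)) = 0.947.
μ = -0.6931 − (-0.9945)·0.947 = 0.249.
CV = √(exp(σ²)−1) = √(exp(0.8975)−1) = 1.206.

σ ≈ 0.947, CV ≈ 1.206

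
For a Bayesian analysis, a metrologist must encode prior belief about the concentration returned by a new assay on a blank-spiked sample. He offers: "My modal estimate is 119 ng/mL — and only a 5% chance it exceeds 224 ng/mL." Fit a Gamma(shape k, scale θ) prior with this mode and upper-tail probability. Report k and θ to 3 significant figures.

k ≈ 7.95, θ ≈ 17.1

Gamma(k,θ) with k>1 has mode (k−1)θ, so θ = 119/(k−1).
Need P(X < 224) = 0.95 with θ tied to k this way. Start at k = 2, θ = 119: P(X<224) ≈ 0.561.
Too low — raise k to concentrate. Iterating converges to k ≈ 7.95.
Then θ = 119/(7.95−1) ≈ 17.1.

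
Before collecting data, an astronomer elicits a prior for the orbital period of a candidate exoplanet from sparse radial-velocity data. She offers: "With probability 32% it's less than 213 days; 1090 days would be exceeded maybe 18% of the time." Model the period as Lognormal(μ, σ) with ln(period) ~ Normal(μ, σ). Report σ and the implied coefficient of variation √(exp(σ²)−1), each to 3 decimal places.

σ ≈ 1.180, CV ≈ 1.740

If T ~ Lognormal(μ,σ) then ln T ~ Normal(μ,σ), so the p-quantile of ln T is μ + z_p·σ.
ln(213) = 5.361 and ln(1090) = 6.994; z_{0.32} = -0.4677, z_{0.82} = 0.9154.
σ = (6.994 − 5.361)/(0.9154 − (-0.4677)) = 1.180.
μ = 5.361 − (-0.4677)·1.180 = 5.913.
CV = √(exp(σ²)−1) = √(exp(1.3935)−1) = 1.740.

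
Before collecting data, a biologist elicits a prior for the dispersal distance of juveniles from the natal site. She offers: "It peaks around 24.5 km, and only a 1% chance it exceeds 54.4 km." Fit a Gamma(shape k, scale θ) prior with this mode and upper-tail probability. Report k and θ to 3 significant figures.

Gamma(k,θ) with k>1 has mode (k−1)θ, so θ = 24.5/(k−1).
Need P(X < 54.4) = 0.99 with θ tied to k this way. Start at k = 2, θ = 24.5: P(X<54.4) ≈ 0.650.
Too low — raise k to concentrate. Iterating converges to k ≈ 8.56.
Then θ = 24.5/(8.56−1) ≈ 3.24.

k ≈ 8.56, θ ≈ 3.24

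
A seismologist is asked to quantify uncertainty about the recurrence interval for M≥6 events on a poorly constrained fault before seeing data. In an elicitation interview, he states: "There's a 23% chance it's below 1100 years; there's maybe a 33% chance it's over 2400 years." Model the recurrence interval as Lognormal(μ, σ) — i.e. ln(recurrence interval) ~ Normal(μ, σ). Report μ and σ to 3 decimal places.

μ ≈ 7.492, σ ≈ 0.662

If T ~ Lognormal(μ,σ) then ln T ~ Normal(μ,σ), so the p-quantile of ln T is μ + z_p·σ.
ln(1100) = 7.003 and ln(2400) = 7.783; z_{0.23} = -0.7388, z_{0.67} = 0.4399.
σ = (7.783 − 7.003)/(0.4399 − (-0.7388)) = 0.662.
μ = 7.003 − (-0.7388)·0.662 = 7.492.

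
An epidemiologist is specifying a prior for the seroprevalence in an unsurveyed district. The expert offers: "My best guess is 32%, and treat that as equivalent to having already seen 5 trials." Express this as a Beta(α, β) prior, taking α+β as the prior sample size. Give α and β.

α = 1.6, β = 3.4

Under the effective-sample-size interpretation, Beta(α, β) has prior mean α/(α+β) and prior sample size α+β.
So α+β = 5 and α/(α+β) = 0.32, giving α = 0.32·5 = 1.6 and β = 5 − 1.6 = 3.4.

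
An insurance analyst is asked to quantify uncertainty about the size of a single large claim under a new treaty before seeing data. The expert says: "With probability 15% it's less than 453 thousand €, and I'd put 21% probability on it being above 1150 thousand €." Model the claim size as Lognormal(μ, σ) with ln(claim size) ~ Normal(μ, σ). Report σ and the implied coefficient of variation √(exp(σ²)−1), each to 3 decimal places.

If T ~ Lognormal(μ,σ) then ln T ~ Normal(μ,σ), so the p-quantile of ln T is μ + z_p·σ.
ln(453) = 6.116 and ln(1150) = 7.048; z_{0.15} = -1.036, z_{0.79} = 0.8064.
σ = (7.048 − 6.116)/(0.8064 − (-1.036)) = 0.506.
μ = 6.116 − (-1.036)·0.506 = 6.640.
CV = √(exp(σ²)−1) = √(exp(0.2556)−1) = 0.540.

σ ≈ 0.506, CV ≈ 0.540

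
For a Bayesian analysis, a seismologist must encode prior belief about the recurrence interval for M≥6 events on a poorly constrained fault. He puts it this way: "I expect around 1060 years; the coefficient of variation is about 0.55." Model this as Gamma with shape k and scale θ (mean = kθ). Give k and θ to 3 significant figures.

k ≈ 3.31, θ ≈ 321

For Gamma(k, scale θ): mean = kθ, variance = kθ², so CV = 1/√k.
CV = 0.55, hence k = 1/CV² = 3.31.
Then θ = mean/k = 1060/3.31 = 321.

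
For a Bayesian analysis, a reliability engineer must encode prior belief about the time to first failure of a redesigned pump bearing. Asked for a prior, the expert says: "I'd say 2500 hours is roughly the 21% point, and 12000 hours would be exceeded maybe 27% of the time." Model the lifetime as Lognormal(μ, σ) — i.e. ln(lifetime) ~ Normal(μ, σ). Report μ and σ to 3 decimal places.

μ ≈ 8.715, σ ≈ 1.105

If T ~ Lognormal(μ,σ) then ln T ~ Normal(μ,σ), so the p-quantile of ln T is μ + z_p·σ.
ln(2500) = 7.824 and ln(12000) = 9.393; z_{0.21} = -0.8064, z_{0.73} = 0.6128.
σ = (9.393 − 7.824)/(0.6128 − (-0.8064)) = 1.105.
μ = 7.824 − (-0.8064)·1.105 = 8.715.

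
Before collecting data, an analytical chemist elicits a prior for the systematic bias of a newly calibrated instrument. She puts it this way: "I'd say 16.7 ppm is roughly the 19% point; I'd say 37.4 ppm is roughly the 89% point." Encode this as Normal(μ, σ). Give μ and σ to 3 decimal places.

μ = 25.335, σ = 9.836

The p-quantile of Normal(μ,σ) is μ + z_p·σ, with z_{0.19} = -0.8779 and z_{0.89} = 1.227.
Eliminate σ: μ = (z₂·x₁ − z₁·x₂)/(z₂ − z₁) = (1.227·16.7 − (-0.8779)·37.4)/2.104 = 25.335.
Then σ = (x₂ − x₁)/(z₂ − z₁) = (37.4 − 16.7)/2.104 = 9.836.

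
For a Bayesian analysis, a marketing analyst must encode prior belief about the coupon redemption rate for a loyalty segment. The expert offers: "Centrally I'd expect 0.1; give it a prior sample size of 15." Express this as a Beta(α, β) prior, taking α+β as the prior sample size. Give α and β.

Under the effective-sample-size interpretation, Beta(α, β) has prior mean α/(α+β) and prior sample size α+β.
So α+β = 15 and α/(α+β) = 0.1, giving α = 0.1·15 = 1.5 and β = 15 − 1.5 = 13.5.

α = 1.5, β = 13.5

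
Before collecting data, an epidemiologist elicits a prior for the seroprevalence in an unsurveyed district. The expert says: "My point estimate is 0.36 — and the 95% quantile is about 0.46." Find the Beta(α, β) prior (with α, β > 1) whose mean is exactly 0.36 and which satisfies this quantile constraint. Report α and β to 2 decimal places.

α ≈ 23.26, β ≈ 41.35

With mean 0.36 fixed, write α = 0.36s, β = 0.64s where s = α+β.
Need P(θ < 0.46) = 0.95 under Beta(0.36s, 0.64s). Normal approximation: (q−m)/√(m(1−m)/s) ≈ z_{0.95} = 1.64, so s ≈ 0.36·0.64·(1.64)²/(0.46−0.36)² = 62.3.
At s = 62.3: P(θ<0.46) ≈ 0.947. Adjusting to match 0.95 gives s ≈ 64.60.
So α = 0.36·64.60 ≈ 23.26, β = 0.64·64.60 ≈ 41.35.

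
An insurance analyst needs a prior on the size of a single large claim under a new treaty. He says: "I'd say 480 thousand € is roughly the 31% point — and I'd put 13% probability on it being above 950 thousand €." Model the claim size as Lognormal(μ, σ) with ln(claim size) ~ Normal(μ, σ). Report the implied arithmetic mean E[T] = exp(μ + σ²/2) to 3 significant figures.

E[T] ≈ 646 thousand €

If T ~ Lognormal(μ,σ) then ln T ~ Normal(μ,σ), so the p-quantile of ln T is μ + z_p·σ.
ln(480) = 6.174 and ln(950) = 6.856; z_{0.31} = -0.4959, z_{0.87} = 1.126.
σ = (6.856 − 6.174)/(1.126 − (-0.4959)) = 0.421.
μ = 6.174 − (-0.4959)·0.421 = 6.382.
E[T] = exp(μ + σ²/2) = exp(6.382 + 0.0885) = 646 thousand €.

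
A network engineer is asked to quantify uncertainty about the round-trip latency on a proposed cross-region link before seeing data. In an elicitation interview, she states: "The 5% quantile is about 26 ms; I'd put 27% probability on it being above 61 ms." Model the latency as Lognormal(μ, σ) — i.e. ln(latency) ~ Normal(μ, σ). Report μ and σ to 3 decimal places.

μ ≈ 3.879, σ ≈ 0.378

If T ~ Lognormal(μ,σ) then ln T ~ Normal(μ,σ), so the p-quantile of ln T is μ + z_p·σ.
ln(26) = 3.258 and ln(61) = 4.111; z_{0.05} = -1.645, z_{0.73} = 0.6128.
σ = (4.111 − 3.258)/(0.6128 − (-1.645)) = 0.378.
μ = 3.258 − (-1.645)·0.378 = 3.879.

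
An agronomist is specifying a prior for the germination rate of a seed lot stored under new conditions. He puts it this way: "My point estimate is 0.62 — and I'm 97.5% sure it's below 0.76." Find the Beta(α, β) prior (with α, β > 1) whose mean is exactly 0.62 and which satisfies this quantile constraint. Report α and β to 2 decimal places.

With mean 0.62 fixed, write α = 0.62s, β = 0.38s where s = α+β.
Need P(θ < 0.76) = 0.975 under Beta(0.62s, 0.38s). Normal approximation: (q−m)/√(m(1−m)/s) ≈ z_{0.975} = 1.96, so s ≈ 0.62·0.38·(1.96)²/(0.76−0.62)² = 46.2.
At s = 46.2: P(θ<0.76) ≈ 0.981. Adjusting to match 0.975 gives s ≈ 41.24.
So α = 0.62·41.24 ≈ 25.57, β = 0.38·41.24 ≈ 15.67.

α ≈ 25.57, β ≈ 15.67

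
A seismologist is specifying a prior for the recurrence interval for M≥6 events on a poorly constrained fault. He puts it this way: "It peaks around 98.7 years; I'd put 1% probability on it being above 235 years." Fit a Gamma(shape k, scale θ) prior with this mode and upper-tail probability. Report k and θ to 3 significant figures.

Gamma(k,θ) with k>1 has mode (k−1)θ, so θ = 98.7/(k−1).
Need P(X < 235) = 0.99 with θ tied to k this way. Start at k = 2, θ = 98.7: P(X<235) ≈ 0.687.
Too low — raise k to concentrate. Iterating converges to k ≈ 7.3.
Then θ = 98.7/(7.3−1) ≈ 15.7.

k ≈ 7.3, θ ≈ 15.7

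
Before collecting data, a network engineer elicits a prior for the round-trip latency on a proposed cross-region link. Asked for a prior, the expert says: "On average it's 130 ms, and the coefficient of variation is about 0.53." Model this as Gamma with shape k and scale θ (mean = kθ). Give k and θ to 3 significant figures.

For Gamma(k, scale θ): mean = kθ, variance = kθ², so CV = 1/√k.
CV = 0.53, hence k = 1/CV² = 3.56.
Then θ = mean/k = 130/3.56 = 36.5.

k ≈ 3.56, θ ≈ 36.5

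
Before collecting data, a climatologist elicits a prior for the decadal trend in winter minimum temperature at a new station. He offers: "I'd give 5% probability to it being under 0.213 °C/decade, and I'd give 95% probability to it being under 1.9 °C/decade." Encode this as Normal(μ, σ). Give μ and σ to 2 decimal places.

μ = 1.06, σ = 0.51

For Normal(μ,σ), the p-quantile is μ + z_p·σ. Here z_{0.05} = -1.645, z_{0.95} = 1.645.
So 0.213 = μ − 1.645σ and 1.9 = μ + 1.645σ.
Subtracting: σ = (1.9 − 0.213)/(1.645 − (-1.645)) = 0.51.
Then μ = 0.213 − (-1.645)·0.51 = 1.06.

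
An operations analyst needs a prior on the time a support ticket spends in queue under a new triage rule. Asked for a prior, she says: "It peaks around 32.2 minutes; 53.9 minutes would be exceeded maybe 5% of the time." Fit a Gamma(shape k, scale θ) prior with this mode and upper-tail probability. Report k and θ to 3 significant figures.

k ≈ 11.5, θ ≈ 3.06

Gamma(k,θ) with k>1 has mode (k−1)θ, so θ = 32.2/(k−1).
Need P(X < 53.9) = 0.95 with θ tied to k this way. Start at k = 2, θ = 32.2: P(X<53.9) ≈ 0.499.
Too low — raise k to concentrate. Iterating converges to k ≈ 11.5.
Then θ = 32.2/(11.5−1) ≈ 3.06.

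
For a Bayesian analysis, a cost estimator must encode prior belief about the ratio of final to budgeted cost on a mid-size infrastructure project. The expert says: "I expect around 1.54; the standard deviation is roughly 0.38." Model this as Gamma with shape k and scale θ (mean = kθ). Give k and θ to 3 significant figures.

For Gamma(k, scale θ): mean = kθ, variance = kθ², so CV = 1/√k.
CV = SD/mean = 0.38/1.54 = 0.2468, hence k = 1/CV² = 16.4.
Then θ = mean/k = 1.54/16.4 = 0.0938.

k ≈ 16.4, θ ≈ 0.0938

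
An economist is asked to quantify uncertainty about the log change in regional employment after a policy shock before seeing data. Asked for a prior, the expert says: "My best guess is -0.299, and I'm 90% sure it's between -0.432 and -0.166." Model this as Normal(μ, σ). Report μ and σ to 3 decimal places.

A symmetric 90% interval runs μ ± z·σ with z = 1.645.
Half-width = 0.133, so σ = 0.133/1.645 = 0.081.
μ is the stated best guess, -0.299.

μ = -0.299, σ = 0.081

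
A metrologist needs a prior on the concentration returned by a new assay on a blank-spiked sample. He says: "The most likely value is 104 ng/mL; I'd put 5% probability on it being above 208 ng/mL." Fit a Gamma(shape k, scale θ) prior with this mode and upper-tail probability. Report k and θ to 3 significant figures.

Gamma(k,θ) with k>1 has mode (k−1)θ, so θ = 104/(k−1).
Need P(X < 208) = 0.95 with θ tied to k this way. Start at k = 2, θ = 104: P(X<208) ≈ 0.594.
Too low — raise k to concentrate. Iterating converges to k ≈ 6.77.
Then θ = 104/(6.77−1) ≈ 18.

k ≈ 6.77, θ ≈ 18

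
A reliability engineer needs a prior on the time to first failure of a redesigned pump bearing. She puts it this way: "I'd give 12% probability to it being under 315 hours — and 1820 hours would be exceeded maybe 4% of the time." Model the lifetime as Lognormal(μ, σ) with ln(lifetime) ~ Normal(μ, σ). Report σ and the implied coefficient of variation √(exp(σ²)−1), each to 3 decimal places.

If T ~ Lognormal(μ,σ) then ln T ~ Normal(μ,σ), so the p-quantile of ln T is μ + z_p·σ.
ln(315) = 5.753 and ln(1820) = 7.507; z_{0.12} = -1.175, z_{0.96} = 1.751.
σ = (7.507 − 5.753)/(1.751 − (-1.175)) = 0.600.
μ = 5.753 − (-1.175)·0.600 = 6.457.
CV = √(exp(σ²)−1) = √(exp(0.3594)−1) = 0.658.

σ ≈ 0.600, CV ≈ 0.658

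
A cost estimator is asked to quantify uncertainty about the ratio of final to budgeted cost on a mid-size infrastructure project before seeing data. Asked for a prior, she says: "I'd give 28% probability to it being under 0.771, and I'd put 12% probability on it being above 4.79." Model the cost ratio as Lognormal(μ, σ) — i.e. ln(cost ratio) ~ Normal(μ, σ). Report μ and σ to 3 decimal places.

If T ~ Lognormal(μ,σ) then ln T ~ Normal(μ,σ), so the p-quantile of ln T is μ + z_p·σ.
ln(0.771) = -0.2601 and ln(4.79) = 1.567; z_{0.28} = -0.5828, z_{0.88} = 1.175.
σ = (1.567 − -0.2601)/(1.175 − (-0.5828)) = 1.039.
μ = -0.2601 − (-0.5828)·1.039 = 0.346.

μ ≈ 0.346, σ ≈ 1.039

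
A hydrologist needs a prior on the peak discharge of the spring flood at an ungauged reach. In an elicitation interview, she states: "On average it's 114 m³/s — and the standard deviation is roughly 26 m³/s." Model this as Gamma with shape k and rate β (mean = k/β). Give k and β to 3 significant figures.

k ≈ 19.2, β ≈ 0.169

For Gamma(k, rate β): mean = k/β, variance = k/β², so CV = 1/√k.
CV = SD/mean = 26/114 = 0.2281, hence k = 1/CV² = 19.2.
Then β = k/mean = 19.2/114 = 0.169.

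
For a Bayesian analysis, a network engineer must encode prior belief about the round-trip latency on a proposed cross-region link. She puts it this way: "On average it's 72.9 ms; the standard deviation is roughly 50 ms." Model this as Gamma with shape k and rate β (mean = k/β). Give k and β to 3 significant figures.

For Gamma(k, rate β): mean = k/β, variance = k/β², so CV = 1/√k.
CV = SD/mean = 50/72.9 = 0.6859, hence k = 1/CV² = 2.13.
Then β = k/mean = 2.13/72.9 = 0.0292.

k ≈ 2.13, β ≈ 0.0292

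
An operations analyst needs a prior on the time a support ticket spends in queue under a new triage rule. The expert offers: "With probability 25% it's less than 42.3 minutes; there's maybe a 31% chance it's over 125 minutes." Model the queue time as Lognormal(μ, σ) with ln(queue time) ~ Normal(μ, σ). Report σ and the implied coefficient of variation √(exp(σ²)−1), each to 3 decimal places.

σ ≈ 0.926, CV ≈ 1.165

If T ~ Lognormal(μ,σ) then ln T ~ Normal(μ,σ), so the p-quantile of ln T is μ + z_p·σ.
ln(42.3) = 3.745 and ln(125) = 4.828; z_{0.25} = -0.6745, z_{0.69} = 0.4959.
σ = (4.828 − 3.745)/(0.4959 − (-0.6745)) = 0.926.
μ = 3.745 − (-0.6745)·0.926 = 4.369.
CV = √(exp(σ²)−1) = √(exp(0.8571)−1) = 1.165.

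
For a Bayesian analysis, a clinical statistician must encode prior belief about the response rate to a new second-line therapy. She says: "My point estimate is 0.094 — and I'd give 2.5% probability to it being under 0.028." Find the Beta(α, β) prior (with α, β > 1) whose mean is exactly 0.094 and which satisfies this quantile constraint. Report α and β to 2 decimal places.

α ≈ 4.21, β ≈ 40.57

With mean 0.094 fixed, write α = 0.094s, β = 0.906s where s = α+β.
Need P(θ < 0.028) = 0.025 under Beta(0.094s, 0.906s). Normal approximation: (q−m)/√(m(1−m)/s) ≈ z_{0.025} = -1.96, so s ≈ 0.094·0.906·(-1.96)²/(0.028−0.094)² = 75.1.
At s = 75.1: P(θ<0.028) ≈ 0.004. Adjusting to match 0.025 gives s ≈ 44.78.
So α = 0.094·44.78 ≈ 4.21, β = 0.906·44.78 ≈ 40.57.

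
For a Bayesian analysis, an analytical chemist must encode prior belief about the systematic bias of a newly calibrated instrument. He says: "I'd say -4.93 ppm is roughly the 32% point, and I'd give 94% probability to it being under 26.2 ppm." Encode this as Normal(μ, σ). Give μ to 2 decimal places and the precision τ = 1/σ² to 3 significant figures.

The p-quantile of Normal(μ,σ) is μ + z_p·σ, with z_{0.32} = -0.4677 and z_{0.94} = 1.555.
Eliminate σ: μ = (z₂·x₁ − z₁·x₂)/(z₂ − z₁) = (1.555·-4.93 − (-0.4677)·26.2)/2.022 = 2.27.
Then σ = (x₂ − x₁)/(z₂ − z₁) = (26.2 − -4.93)/2.022 = 15.39.
Precision τ = 1/σ² = 1/15.39² = 0.00422.

μ = 2.27, τ = 0.00422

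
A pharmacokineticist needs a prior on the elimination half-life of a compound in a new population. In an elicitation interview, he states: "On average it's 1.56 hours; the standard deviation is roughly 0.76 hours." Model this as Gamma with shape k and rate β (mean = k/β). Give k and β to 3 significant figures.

For Gamma(k, rate β): mean = k/β, variance = k/β², so CV = 1/√k.
CV = SD/mean = 0.76/1.56 = 0.4872, hence k = 1/CV² = 4.21.
Then β = k/mean = 4.21/1.56 = 2.7.

k ≈ 4.21, β ≈ 2.7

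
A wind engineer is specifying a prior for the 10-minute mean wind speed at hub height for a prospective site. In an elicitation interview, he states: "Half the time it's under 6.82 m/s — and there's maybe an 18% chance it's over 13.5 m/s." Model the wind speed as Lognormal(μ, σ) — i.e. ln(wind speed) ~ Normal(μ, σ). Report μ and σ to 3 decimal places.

μ ≈ 1.920, σ ≈ 0.746

If T ~ Lognormal(μ,σ) then ln T ~ Normal(μ,σ), so the p-quantile of ln T is μ + z_p·σ.
ln(6.82) = 1.92 and ln(13.5) = 2.603; z_{0.5} = 0, z_{0.82} = 0.9154.
σ = (2.603 − 1.92)/(0.9154 − (0)) = 0.746.
μ = 1.92 − (0)·0.746 = 1.920.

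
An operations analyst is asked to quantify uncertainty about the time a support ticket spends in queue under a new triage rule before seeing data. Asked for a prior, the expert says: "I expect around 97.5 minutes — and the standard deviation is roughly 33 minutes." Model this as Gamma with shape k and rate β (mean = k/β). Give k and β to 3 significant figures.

For Gamma(k, rate β): mean = k/β, variance = k/β², so CV = 1/√k.
CV = SD/mean = 33/97.5 = 0.3385, hence k = 1/CV² = 8.73.
Then β = k/mean = 8.73/97.5 = 0.0895.

k ≈ 8.73, β ≈ 0.0895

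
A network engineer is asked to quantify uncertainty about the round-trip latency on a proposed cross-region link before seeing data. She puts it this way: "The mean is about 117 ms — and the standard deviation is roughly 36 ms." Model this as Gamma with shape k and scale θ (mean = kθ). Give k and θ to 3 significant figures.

k ≈ 10.6, θ ≈ 11.1

For Gamma(k, scale θ): mean = kθ, variance = kθ², so CV = 1/√k.
CV = SD/mean = 36/117 = 0.3077, hence k = 1/CV² = 10.6.
Then θ = mean/k = 117/10.6 = 11.1.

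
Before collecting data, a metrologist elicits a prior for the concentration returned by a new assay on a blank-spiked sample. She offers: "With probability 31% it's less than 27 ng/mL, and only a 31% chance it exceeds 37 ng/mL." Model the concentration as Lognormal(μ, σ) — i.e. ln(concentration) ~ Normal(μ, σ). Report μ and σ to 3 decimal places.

If T ~ Lognormal(μ,σ) then ln T ~ Normal(μ,σ), so the p-quantile of ln T is μ + z_p·σ.
ln(27) = 3.296 and ln(37) = 3.611; z_{0.31} = -0.4959, z_{0.69} = 0.4959.
σ = (3.611 − 3.296)/(0.4959 − (-0.4959)) = 0.318.
μ = 3.296 − (-0.4959)·0.318 = 3.453.

μ ≈ 3.453, σ ≈ 0.318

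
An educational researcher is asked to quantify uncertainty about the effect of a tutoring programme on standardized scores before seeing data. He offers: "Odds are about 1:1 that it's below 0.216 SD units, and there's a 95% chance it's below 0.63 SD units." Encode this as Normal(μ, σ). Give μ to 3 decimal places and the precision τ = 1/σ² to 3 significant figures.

The p-quantile of Normal(μ,σ) is μ + z_p·σ, with z_{0.5} = 0 and z_{0.95} = 1.645.
Eliminate σ: μ = (z₂·x₁ − z₁·x₂)/(z₂ − z₁) = (1.645·0.216 − (0)·0.63)/1.645 = 0.216.
Then σ = (x₂ − x₁)/(z₂ − z₁) = (0.63 − 0.216)/1.645 = 0.252.
Precision τ = 1/σ² = 1/0.2517² = 15.8.

μ = 0.216, τ = 15.8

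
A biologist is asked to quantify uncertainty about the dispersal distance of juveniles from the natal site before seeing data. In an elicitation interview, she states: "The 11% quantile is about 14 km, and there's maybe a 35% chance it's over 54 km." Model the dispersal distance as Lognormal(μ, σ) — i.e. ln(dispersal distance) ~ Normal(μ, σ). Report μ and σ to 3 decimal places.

If T ~ Lognormal(μ,σ) then ln T ~ Normal(μ,σ), so the p-quantile of ln T is μ + z_p·σ.
ln(14) = 2.639 and ln(54) = 3.989; z_{0.11} = -1.227, z_{0.65} = 0.3853.
σ = (3.989 − 2.639)/(0.3853 − (-1.227)) = 0.838.
μ = 2.639 − (-1.227)·0.838 = 3.666.

μ ≈ 3.666, σ ≈ 0.838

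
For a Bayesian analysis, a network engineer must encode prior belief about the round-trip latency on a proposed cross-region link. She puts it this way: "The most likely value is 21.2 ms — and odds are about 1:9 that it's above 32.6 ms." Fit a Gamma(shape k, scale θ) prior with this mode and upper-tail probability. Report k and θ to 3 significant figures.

Gamma(k,θ) with k>1 has mode (k−1)θ, so θ = 21.2/(k−1).
Need P(X < 32.6) = 0.9 with θ tied to k this way. Start at k = 2, θ = 21.2: P(X<32.6) ≈ 0.455.
Too low — raise k to concentrate. Iterating converges to k ≈ 11.1.
Then θ = 21.2/(11.1−1) ≈ 2.1.

k ≈ 11.1, θ ≈ 2.1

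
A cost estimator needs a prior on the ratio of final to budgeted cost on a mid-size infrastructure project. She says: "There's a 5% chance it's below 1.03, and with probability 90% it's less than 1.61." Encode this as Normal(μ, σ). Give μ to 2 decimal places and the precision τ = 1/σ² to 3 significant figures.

For Normal(μ,σ), the p-quantile is μ + z_p·σ. Here z_{0.05} = -1.645, z_{0.9} = 1.282.
So 1.03 = μ − 1.645σ and 1.61 = μ + 1.282σ.
Subtracting: σ = (1.61 − 1.03)/(1.282 − (-1.645)) = 0.20.
Then μ = 1.03 − (-1.645)·0.20 = 1.36.
Precision τ = 1/σ² = 1/0.1982² = 25.5.

μ = 1.36, τ = 25.5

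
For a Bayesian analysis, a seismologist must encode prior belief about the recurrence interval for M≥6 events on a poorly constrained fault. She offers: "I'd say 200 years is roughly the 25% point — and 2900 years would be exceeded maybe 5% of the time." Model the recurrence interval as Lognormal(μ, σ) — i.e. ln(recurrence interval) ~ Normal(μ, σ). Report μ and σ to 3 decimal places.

μ ≈ 6.076, σ ≈ 1.153

If T ~ Lognormal(μ,σ) then ln T ~ Normal(μ,σ), so the p-quantile of ln T is μ + z_p·σ.
ln(200) = 5.298 and ln(2900) = 7.972; z_{0.25} = -0.6745, z_{0.95} = 1.645.
σ = (7.972 − 5.298)/(1.645 − (-0.6745)) = 1.153.
μ = 5.298 − (-0.6745)·1.153 = 6.076.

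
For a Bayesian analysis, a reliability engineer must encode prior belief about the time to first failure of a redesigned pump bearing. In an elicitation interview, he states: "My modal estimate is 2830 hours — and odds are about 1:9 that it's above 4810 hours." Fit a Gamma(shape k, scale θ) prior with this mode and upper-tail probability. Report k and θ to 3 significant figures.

k ≈ 7.73, θ ≈ 421

Gamma(k,θ) with k>1 has mode (k−1)θ, so θ = 2830/(k−1).
Need P(X < 4810) = 0.9 with θ tied to k this way. Start at k = 2, θ = 2830: P(X<4810) ≈ 0.507.
Too low — raise k to concentrate. Iterating converges to k ≈ 7.73.
Then θ = 2830/(7.73−1) ≈ 421.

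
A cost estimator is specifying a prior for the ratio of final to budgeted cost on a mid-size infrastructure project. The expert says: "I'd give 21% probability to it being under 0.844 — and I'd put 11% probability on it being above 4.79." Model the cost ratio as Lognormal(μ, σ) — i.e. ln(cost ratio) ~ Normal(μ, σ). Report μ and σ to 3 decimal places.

If T ~ Lognormal(μ,σ) then ln T ~ Normal(μ,σ), so the p-quantile of ln T is μ + z_p·σ.
ln(0.844) = -0.1696 and ln(4.79) = 1.567; z_{0.21} = -0.8064, z_{0.89} = 1.227.
σ = (1.567 − -0.1696)/(1.227 − (-0.8064)) = 0.854.
μ = -0.1696 − (-0.8064)·0.854 = 0.519.

μ ≈ 0.519, σ ≈ 0.854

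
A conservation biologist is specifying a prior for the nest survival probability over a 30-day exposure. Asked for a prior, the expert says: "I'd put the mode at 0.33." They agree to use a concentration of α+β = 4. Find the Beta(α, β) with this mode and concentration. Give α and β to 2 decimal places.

α = 1.66, β = 2.34

For α,β > 1 the Beta mode is (α−1)/(α+β−2). With α+β = 4, the mode is (α−1)/2.
Set (α−1)/2 = 0.33 → α = 1 + 0.33·2 = 1.66.
β = 4 − α = 2.34.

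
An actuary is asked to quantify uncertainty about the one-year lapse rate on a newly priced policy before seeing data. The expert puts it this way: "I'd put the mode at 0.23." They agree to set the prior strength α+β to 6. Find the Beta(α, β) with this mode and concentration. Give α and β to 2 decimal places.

For α,β > 1 the Beta mode is (α−1)/(α+β−2). With α+β = 6, the mode is (α−1)/4.
Set (α−1)/4 = 0.23 → α = 1 + 0.23·4 = 1.92.
β = 6 − α = 4.08.

α = 1.92, β = 4.08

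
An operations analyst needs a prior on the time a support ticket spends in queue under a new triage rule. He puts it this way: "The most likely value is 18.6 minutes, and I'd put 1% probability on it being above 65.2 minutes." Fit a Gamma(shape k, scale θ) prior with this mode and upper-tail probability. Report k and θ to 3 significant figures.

k ≈ 3.75, θ ≈ 6.76

Gamma(k,θ) with k>1 has mode (k−1)θ, so θ = 18.6/(k−1).
Need P(X < 65.2) = 0.99 with θ tied to k this way. Start at k = 2, θ = 18.6: P(X<65.2) ≈ 0.865.
Too low — raise k to concentrate. Iterating converges to k ≈ 3.75.
Then θ = 18.6/(3.75−1) ≈ 6.76.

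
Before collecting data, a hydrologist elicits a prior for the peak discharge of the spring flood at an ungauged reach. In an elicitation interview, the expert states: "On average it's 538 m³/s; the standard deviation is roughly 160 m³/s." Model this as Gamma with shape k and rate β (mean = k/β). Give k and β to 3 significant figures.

For Gamma(k, rate β): mean = k/β, variance = k/β², so CV = 1/√k.
CV = SD/mean = 160/538 = 0.2974, hence k = 1/CV² = 11.3.
Then β = k/mean = 11.3/538 = 0.021.

k ≈ 11.3, β ≈ 0.021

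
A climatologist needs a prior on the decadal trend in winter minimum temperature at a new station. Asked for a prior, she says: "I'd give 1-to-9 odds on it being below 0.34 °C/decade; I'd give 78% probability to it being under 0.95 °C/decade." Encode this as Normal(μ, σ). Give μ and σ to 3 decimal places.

μ = 0.721, σ = 0.297

The p-quantile of Normal(μ,σ) is μ + z_p·σ, with z_{0.1} = -1.282 and z_{0.78} = 0.7722.
Eliminate σ: μ = (z₂·x₁ − z₁·x₂)/(z₂ − z₁) = (0.7722·0.34 − (-1.282)·0.95)/2.054 = 0.721.
Then σ = (x₂ − x₁)/(z₂ − z₁) = (0.95 − 0.34)/2.054 = 0.297.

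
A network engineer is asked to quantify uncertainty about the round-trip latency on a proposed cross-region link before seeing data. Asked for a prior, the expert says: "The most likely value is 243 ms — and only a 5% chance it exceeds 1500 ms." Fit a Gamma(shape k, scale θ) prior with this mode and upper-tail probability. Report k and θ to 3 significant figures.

Gamma(k,θ) with k>1 has mode (k−1)θ, so θ = 243/(k−1).
Need P(X < 1500) = 0.95 with θ tied to k this way. Start at k = 2, θ = 243: P(X<1500) ≈ 0.985.
Too high — lower k to spread out. Iterating converges to k ≈ 1.68.
Then θ = 243/(1.68−1) ≈ 355.

k ≈ 1.68, θ ≈ 355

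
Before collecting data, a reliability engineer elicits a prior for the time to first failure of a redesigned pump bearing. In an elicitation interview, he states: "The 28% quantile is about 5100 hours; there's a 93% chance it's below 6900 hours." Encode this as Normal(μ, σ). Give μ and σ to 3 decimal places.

For Normal(μ,σ), the p-quantile is μ + z_p·σ. Here z_{0.28} = -0.5828, z_{0.93} = 1.476.
So 5100 = μ − 0.5828σ and 6900 = μ + 1.476σ.
Subtracting: σ = (6900 − 5100)/(1.476 − (-0.5828)) = 874.367.
Then μ = 5100 − (-0.5828)·874.367 = 5609.617.

μ = 5609.617, σ = 874.367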